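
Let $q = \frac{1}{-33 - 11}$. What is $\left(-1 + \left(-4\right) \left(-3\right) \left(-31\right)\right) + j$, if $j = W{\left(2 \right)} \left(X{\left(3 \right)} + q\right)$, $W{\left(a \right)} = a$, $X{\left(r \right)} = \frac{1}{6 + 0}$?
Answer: $- \frac{24599}{66} \approx -372.71$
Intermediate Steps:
$X{\left(r \right)} = \frac{1}{6}$
$q = - \frac{1}{44}$ ($q = \frac{1}{-44} = - \frac{1}{44} \approx -0.022727$)
$j = \frac{19}{66}$ ($j = 2 \left(\frac{1}{6} - \frac{1}{44}\right) = 2 \cdot \frac{19}{132} = \frac{19}{66} \approx 0.28788$)
$\left(-1 + \left(-4\right) \left(-3\right) \left(-31\right)\right) + j = \left(-1 + \left(-4\right) \left(-3\right) \left(-31\right)\right) + \frac{19}{66} = \left(-1 + 12 \left(-31\right)\right) + \frac{19}{66} = \left(-1 - 372\right) + \frac{19}{66} = -373 + \frac{19}{66} = - \frac{24599}{66}$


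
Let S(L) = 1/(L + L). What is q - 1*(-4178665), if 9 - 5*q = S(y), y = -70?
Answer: 2925066761/700 ≈ 4.1787e+6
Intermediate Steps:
S(L) = 1/(2*L)
q = 1261/700 (q = 9/5 - 1/(10*(-70)) = 9/5 - (-1)/(10*70) = 9/5 - ⅕*(-1/140) = 9/5 + 1/700 = 1261/700 ≈ 1.8014)
q - 1*(-4178665) = 1261/700 - 1*(-4178665) = 1261/700 + 4178665 = 2925066761/700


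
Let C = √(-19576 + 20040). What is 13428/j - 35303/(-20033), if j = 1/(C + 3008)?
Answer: 809161432295/20033 + 53712*√29 ≈ 4.0681e+7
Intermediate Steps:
C = 4*√29 (C = √464 = 4*√29 ≈ 21.541)
j = 1/(3008 + 4*√29) (j = 1/(4*√29 + 3008) = 1/(3008 + 4*√29) ≈ 0.00033008)
13428/j - 35303/(-20033) = 13428/(188/565475 - √29/2261900) - 35303/(-20033) = 13428/(188/565475 - √29/2261900) - 35303*(-1/20033) = 13428/(188/565475 - √29/2261900) + 35303/20033 = 35303/20033 + 13428/(188/565475 - √29/2261900)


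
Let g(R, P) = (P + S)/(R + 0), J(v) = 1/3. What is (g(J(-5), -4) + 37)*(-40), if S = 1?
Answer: -1120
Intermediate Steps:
J(v) = 1/3
g(R, P) = (1 + P)/R (g(R, P) = (P + 1)/(R + 0) = (1 + P)/R)
(g(J(-5), -4) + 37)*(-40) = ((1 - 4)/(1/3) + 37)*(-40) = (3*(-3) + 37)*(-40) = (-9 + 37)*(-40) = 28*(-40) = -1120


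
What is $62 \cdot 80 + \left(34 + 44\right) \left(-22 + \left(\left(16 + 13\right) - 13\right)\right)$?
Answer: $4492$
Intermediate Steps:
$62 \cdot 80 + \left(34 + 44\right) \left(-22 + \left(\left(16 + 13\right) - 13\right)\right) = 4960 + 78 \left(-22 + \left(29 - 13\right)\right) = 4960 + 78 \left(-22 + 16\right) = 4960 + 78 \left(-6\right) = 4960 - 468 = 4492$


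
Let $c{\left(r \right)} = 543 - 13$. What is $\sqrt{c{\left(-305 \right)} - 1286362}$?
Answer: $2 i \sqrt{321458} \approx 1133.9 i$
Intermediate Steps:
$c{\left(r \right)} = 530$ ($c{\left(r \right)} = 543 - 13 = 530$)
$\sqrt{c{\left(-305 \right)} - 1286362} = \sqrt{530 - 1286362} = \sqrt{-1285832} = 2 i \sqrt{321458}$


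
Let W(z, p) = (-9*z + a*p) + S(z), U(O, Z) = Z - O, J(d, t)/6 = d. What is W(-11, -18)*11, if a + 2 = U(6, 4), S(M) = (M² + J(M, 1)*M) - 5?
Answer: 11143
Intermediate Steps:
J(d, t) = 6*d
S(M) = -5 + 7*M² (S(M) = (M² + (6*M)*M) - 5 = (M² + 6*M²) - 5 = 7*M² - 5 = -5 + 7*M²)
a = -4 (a = -2 + (4 - 1*6) = -2 + (4 - 6) = -2 - 2 = -4)
W(z, p) = -5 - 9*z - 4*p + 7*z² (W(z, p) = (-9*z - 4*p) + (-5 + 7*z²) = -5 - 9*z - 4*p + 7*z²)
W(-11, -18)*11 = (-5 - 9*(-11) - 4*(-18) + 7*(-11)²)*11 = (-5 + 99 + 72 + 7*121)*11 = (-5 + 99 + 72 + 847)*11 = 1013*11 = 11143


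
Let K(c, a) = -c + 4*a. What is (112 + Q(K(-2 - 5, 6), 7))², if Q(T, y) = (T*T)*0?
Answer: 12544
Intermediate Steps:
Q(T, y) = 0 (Q(T, y) = T²*0 = 0)
(112 + Q(K(-2 - 5, 6), 7))² = (112 + 0)² = 112² = 12544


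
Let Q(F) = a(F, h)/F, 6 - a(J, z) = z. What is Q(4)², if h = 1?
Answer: 25/16 ≈ 1.5625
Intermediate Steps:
a(J, z) = 6 - z
Q(F) = 5/F (Q(F) = (6 - 1*1)/F = (6 - 1)/F = 5/F)
Q(4)² = (5/4)² = 25/16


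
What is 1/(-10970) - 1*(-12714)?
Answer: 139472579/10970 ≈ 12714.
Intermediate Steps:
1/(-10970) - 1*(-12714) = -1/10970 + 12714 = 139472579/10970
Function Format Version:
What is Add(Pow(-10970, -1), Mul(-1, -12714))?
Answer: Rational(139472579, 10970) ≈ 12714.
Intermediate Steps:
Add(Pow(-10970, -1), Mul(-1, -12714)) = Add(Rational(-1, 10970), 12714) = Rational(139472579, 10970)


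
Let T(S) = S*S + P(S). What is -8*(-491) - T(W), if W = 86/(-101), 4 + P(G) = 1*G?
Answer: 40111622/10201 ≈ 3932.1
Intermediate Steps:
P(G) = -4 + G (P(G) = -4 + 1*G = -4 + G)
W = -86/101 (W = 86*(-1/101) = -86/101 ≈ -0.85149)
T(S) = -4 + S + S**2 (T(S) = S*S + (-4 + S) = S**2 + (-4 + S) = -4 + S + S**2)
-8*(-491) - T(W) = -8*(-491) - (-4 - 86/101 + (-86/101)**2) = 3928 - (-4 - 86/101 + 7396/10201) = 3928 - 1*(-42094/10201) = 3928 + 42094/10201 = 40111622/10201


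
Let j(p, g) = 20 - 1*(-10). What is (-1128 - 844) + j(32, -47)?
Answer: -1942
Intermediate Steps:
j(p, g) = 30 (j(p, g) = 20 + 10 = 30)
(-1128 - 844) + j(32, -47) = (-1128 - 844) + 30 = -1972 + 30 = -1942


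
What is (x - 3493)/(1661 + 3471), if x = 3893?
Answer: 100/1283 ≈ 0.077942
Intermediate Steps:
(x - 3493)/(1661 + 3471) = (3893 - 3493)/(1661 + 3471) = 400/5132 = 400*(1/5132) = 100/1283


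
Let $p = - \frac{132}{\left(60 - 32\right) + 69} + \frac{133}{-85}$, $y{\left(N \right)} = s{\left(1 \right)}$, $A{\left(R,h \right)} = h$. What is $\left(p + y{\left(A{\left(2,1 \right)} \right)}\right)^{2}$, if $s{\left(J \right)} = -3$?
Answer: $\frac{2386908736}{67980025} \approx 35.112$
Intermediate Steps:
$y{\left(N \right)} = -3$
$p = - \frac{24121}{8245}$ ($p = - \frac{132}{28 + 69} + 133 \left(- \frac{1}{85}\right) = - \frac{132}{97} - \frac{133}{85} = - \frac{24121}{8245} \approx -2.9255$)
$\left(p + y{\left(A{\left(2,1 \right)} \right)}\right)^{2} = \left(- \frac{24121}{8245} - 3\right)^{2} = \left(- \frac{48856}{8245}\right)^{2} = \frac{2386908736}{67980025}$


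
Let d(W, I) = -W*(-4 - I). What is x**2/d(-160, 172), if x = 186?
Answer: -8649/7040 ≈ -1.2286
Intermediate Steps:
d(W, I) = -W*(-4 - I)
x**2/d(-160, 172) = 186**2/((-160*(4 + 172))) = 34596/((-160*176)) = 34596/(-28160) = 34596*(-1/28160) = -8649/7040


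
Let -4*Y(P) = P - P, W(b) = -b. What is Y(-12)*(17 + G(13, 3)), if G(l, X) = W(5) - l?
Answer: 0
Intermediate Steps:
G(l, X) = -5 - l (G(l, X) = -1*5 - l = -5 - l)
Y(P) = 0 (Y(P) = -(P - P)/4 = -¼*0 = 0)
Y(-12)*(17 + G(13, 3)) = 0*(17 + (-5 - 1*13)) = 0*(17 + (-5 - 13)) = 0*(17 - 18) = 0*(-1) = 0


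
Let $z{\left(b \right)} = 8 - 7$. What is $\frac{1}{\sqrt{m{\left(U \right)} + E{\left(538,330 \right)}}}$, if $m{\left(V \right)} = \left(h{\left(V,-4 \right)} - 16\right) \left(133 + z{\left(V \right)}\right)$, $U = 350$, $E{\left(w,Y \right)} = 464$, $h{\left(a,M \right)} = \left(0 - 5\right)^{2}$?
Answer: $\frac{\sqrt{1670}}{1670} \approx 0.02447$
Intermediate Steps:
$h{\left(a,M \right)} = 25$ ($h{\left(a,M \right)} = \left(-5\right)^{2} = 25$)
$z{\left(b \right)} = 1$
$m{\left(V \right)} = 1206$ ($m{\left(V \right)} = \left(25 - 16\right) \left(133 + 1\right) = 9 \cdot 134 = 1206$)
$\frac{1}{\sqrt{m{\left(U \right)} + E{\left(538,330 \right)}}} = \frac{1}{\sqrt{1206 + 464}} = \frac{1}{\sqrt{1670}} = \frac{\sqrt{1670}}{1670}$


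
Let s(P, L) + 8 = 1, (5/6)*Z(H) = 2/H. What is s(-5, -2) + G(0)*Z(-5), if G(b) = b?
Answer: -7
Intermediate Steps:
Z(H) = 12/(5*H) (Z(H) = 6*(2/H)/5 = 12/(5*H))
s(P, L) = -7 (s(P, L) = -8 + 1 = -7)
s(-5, -2) + G(0)*Z(-5) = -7 + 0*((12/5)/(-5)) = -7 + 0*((12/5)*(-⅕)) = -7 + 0*(-12/25) = -7 + 0 = -7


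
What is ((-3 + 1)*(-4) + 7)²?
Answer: 225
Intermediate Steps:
((-3 + 1)*(-4) + 7)² = (-2*(-4) + 7)² = (8 + 7)² = 15² = 225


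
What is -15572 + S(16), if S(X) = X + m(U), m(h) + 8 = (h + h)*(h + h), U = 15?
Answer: -14664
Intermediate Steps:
m(h) = -8 + 4*h² (m(h) = -8 + (h + h)*(h + h) = -8 + (2*h)*(2*h) = -8 + 4*h²)
S(X) = 892 + X (S(X) = X + (-8 + 4*15²) = X + (-8 + 4*225) = X + (-8 + 900) = X + 892 = 892 + X)
-15572 + S(16) = -15572 + (892 + 16) = -15572 + 908 = -14664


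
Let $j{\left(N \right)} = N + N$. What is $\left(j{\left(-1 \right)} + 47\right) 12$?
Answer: $540$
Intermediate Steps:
$j{\left(N \right)} = 2 N$
$\left(j{\left(-1 \right)} + 47\right) 12 = \left(2 \left(-1\right) + 47\right) 12 = \left(-2 + 47\right) 12 = 45 \cdot 12 = 540$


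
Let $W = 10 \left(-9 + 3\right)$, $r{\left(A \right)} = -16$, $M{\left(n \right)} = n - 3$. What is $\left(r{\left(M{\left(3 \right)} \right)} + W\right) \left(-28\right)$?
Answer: $2128$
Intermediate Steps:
$M{\left(n \right)} = -3 + n$ ($M{\left(n \right)} = n - 3 = -3 + n$)
$W = -60$ ($W = 10 \left(-6\right) = -60$)
$\left(r{\left(M{\left(3 \right)} \right)} + W\right) \left(-28\right) = \left(-16 - 60\right) \left(-28\right) = \left(-76\right) \left(-28\right) = 2128$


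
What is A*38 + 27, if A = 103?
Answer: 3941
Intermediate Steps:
A*38 + 27 = 103*38 + 27 = 3914 + 27 = 3941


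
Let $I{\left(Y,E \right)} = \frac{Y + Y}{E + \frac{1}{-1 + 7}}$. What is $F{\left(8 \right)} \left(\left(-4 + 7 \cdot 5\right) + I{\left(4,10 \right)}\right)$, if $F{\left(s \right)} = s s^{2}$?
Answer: $\frac{992768}{61} \approx 16275.0$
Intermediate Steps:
$I{\left(Y,E \right)} = \frac{2 Y}{\frac{1}{6} + E}$ ($I{\left(Y,E \right)} = \frac{2 Y}{E + \frac{1}{6}} = \frac{2 Y}{\frac{1}{6} + E}$)
$F{\left(s \right)} = s^{3}$
$F{\left(8 \right)} \left(\left(-4 + 7 \cdot 5\right) + I{\left(4,10 \right)}\right) = 8^{3} \left(\left(-4 + 7 \cdot 5\right) + 12 \cdot 4 \frac{1}{1 + 6 \cdot 10}\right) = 512 \left(\left(-4 + 35\right) + 12 \cdot 4 \frac{1}{1 + 60}\right) = 512 \left(31 + 12 \cdot 4 \cdot \frac{1}{61}\right) = 512 \left(31 + \frac{48}{61}\right) = 512 \cdot \frac{1939}{61} = \frac{992768}{61}$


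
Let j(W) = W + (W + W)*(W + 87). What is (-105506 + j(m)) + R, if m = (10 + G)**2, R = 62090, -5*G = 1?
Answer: -5101023/625 ≈ -8161.6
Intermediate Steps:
G = -1/5 (G = -1/5*1 = -1/5 ≈ -0.20000)
m = 2401/25 (m = (10 - 1/5)**2 = (49/5)**2 = 2401/25 ≈ 96.040)
j(W) = W + 2*W*(87 + W) (j(W) = W + (2*W)*(87 + W) = W + 2*W*(87 + W))
(-105506 + j(m)) + R = (-105506 + 2401*(175 + 2*(2401/25))/25) + 62090 = (-105506 + 2401*(175 + 4802/25)/25) + 62090 = (-105506 + (2401/25)*(9177/25)) + 62090 = (-105506 + 22033977/625) + 62090 = -43907273/625 + 62090 = -5101023/625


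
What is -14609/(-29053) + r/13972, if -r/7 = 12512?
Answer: -83587893/14497447 ≈ -5.7657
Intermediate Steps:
r = -87584 (r = -7*12512 = -87584)
-14609/(-29053) + r/13972 = -14609/(-29053) - 87584/13972 = -14609*(-1/29053) - 87584*1/13972 = 14609/29053 - 3128/499 = -83587893/14497447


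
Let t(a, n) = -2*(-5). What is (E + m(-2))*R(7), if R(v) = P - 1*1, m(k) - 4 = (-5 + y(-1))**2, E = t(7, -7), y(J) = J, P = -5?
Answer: -300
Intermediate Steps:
t(a, n) = 10
E = 10
m(k) = 40 (m(k) = 4 + (-5 - 1)**2 = 4 + (-6)**2 = 4 + 36 = 40)
R(v) = -6 (R(v) = -5 - 1*1 = -5 - 1 = -6)
(E + m(-2))*R(7) = (10 + 40)*(-6) = 50*(-6) = -300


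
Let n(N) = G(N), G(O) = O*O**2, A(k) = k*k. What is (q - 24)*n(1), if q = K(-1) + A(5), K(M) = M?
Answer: 0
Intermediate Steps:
A(k) = k**2
G(O) = O**3
n(N) = N**3
q = 24 (q = -1 + 5**2 = -1 + 25 = 24)
(q - 24)*n(1) = (24 - 24)*1**3 = 0*1 = 0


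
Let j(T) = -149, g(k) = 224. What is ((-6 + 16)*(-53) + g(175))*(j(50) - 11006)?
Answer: 3413430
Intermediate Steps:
((-6 + 16)*(-53) + g(175))*(j(50) - 11006) = ((-6 + 16)*(-53) + 224)*(-149 - 11006) = (10*(-53) + 224)*(-11155) = (-530 + 224)*(-11155) = -306*(-11155) = 3413430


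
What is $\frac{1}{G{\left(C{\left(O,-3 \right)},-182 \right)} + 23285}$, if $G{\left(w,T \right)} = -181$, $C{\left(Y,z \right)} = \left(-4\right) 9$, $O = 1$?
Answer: $\frac{1}{23104} \approx 4.3283 \cdot 10^{-5}$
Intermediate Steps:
$C{\left(Y,z \right)} = -36$
$\frac{1}{G{\left(C{\left(O,-3 \right)},-182 \right)} + 23285} = \frac{1}{-181 + 23285} = \frac{1}{23104}$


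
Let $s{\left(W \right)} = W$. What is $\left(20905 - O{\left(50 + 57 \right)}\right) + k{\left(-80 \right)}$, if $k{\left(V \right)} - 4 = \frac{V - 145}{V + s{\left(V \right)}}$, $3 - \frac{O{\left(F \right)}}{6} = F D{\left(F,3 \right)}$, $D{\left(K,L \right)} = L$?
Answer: $\frac{730189}{32} \approx 22818.0$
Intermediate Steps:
$O{\left(F \right)} = 18 - 18 F$ ($O{\left(F \right)} = 18 - 6 F 3 = 18 - 6 \cdot 3 F = 18 - 18 F$)
$k{\left(V \right)} = 4 + \frac{-145 + V}{2 V}$ ($k{\left(V \right)} = 4 + \frac{V - 145}{V + V} = 4 + \frac{-145 + V}{2 V}$)
$\left(20905 - O{\left(50 + 57 \right)}\right) + k{\left(-80 \right)} = \left(20905 - \left(18 - 18 \left(50 + 57\right)\right)\right) + \frac{-145 + 9 \left(-80\right)}{2 \left(-80\right)} = \left(20905 - \left(18 - 1926\right)\right) + \frac{1}{2} \left(- \frac{1}{80}\right) \left(-145 - 720\right) = \left(20905 - \left(18 - 1926\right)\right) + \frac{1}{2} \left(- \frac{1}{80}\right) \left(-865\right) = \left(20905 - -1908\right) + \frac{173}{32} = \left(20905 + 1908\right) + \frac{173}{32} = 22813 + \frac{173}{32} = \frac{730189}{32}$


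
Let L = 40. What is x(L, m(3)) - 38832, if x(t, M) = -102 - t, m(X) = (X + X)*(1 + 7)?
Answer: -38974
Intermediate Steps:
m(X) = 16*X (m(X) = (2*X)*8 = 16*X)
x(L, m(3)) - 38832 = (-102 - 1*40) - 38832 = (-102 - 40) - 38832 = -142 - 38832 = -38974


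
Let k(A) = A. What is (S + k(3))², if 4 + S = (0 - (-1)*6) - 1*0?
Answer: 25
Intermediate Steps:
S = 2 (S = -4 + ((0 - (-1)*6) - 1*0) = -4 + ((0 - 1*(-6)) + 0) = -4 + ((0 + 6) + 0) = -4 + (6 + 0) = -4 + 6 = 2)
(S + k(3))² = (2 + 3)² = 5² = 25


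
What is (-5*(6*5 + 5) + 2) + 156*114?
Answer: 17611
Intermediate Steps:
(-5*(6*5 + 5) + 2) + 156*114 = (-5*(30 + 5) + 2) + 17784 = (-5*35 + 2) + 17784 = (-175 + 2) + 17784 = -173 + 17784 = 17611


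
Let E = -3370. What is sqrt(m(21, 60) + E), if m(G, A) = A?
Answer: I*sqrt(3310) ≈ 57.533*I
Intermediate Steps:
sqrt(m(21, 60) + E) = sqrt(60 - 3370) = sqrt(-3310) = I*sqrt(3310)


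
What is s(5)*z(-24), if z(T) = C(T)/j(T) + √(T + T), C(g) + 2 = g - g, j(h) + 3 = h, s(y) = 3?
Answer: 2/9 + 12*I*√3 ≈ 0.22222 + 20.785*I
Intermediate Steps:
j(h) = -3 + h
C(g) = -2 (C(g) = -2 + (g - g) = -2 + 0 = -2)
z(T) = -2/(-3 + T) + √2*√T (z(T) = -2/(-3 + T) + √(T + T) = -2/(-3 + T) + √(2*T) = -2/(-3 + T) + √2*√T)
s(5)*z(-24) = 3*((-2 + √2*√(-24)*(-3 - 24))/(-3 - 24)) = 3*((-2 + √2*(2*I*√6)*(-27))/(-27)) = 3*(-(-2 - 108*I*√3)/27) = 3*(2/27 + 4*I*√3) = 2/9 + 12*I*√3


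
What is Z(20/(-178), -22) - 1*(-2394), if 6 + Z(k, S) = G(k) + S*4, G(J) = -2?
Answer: 2298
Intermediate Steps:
Z(k, S) = -8 + 4*S (Z(k, S) = -6 + (-2 + S*4) = -6 + (-2 + 4*S) = -8 + 4*S)
Z(20/(-178), -22) - 1*(-2394) = (-8 + 4*(-22)) - 1*(-2394) = (-8 - 88) + 2394 = -96 + 2394 = 2298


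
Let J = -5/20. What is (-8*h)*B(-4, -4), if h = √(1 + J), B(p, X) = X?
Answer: 16*√3 ≈ 27.713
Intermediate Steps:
J = -¼ (J = -5*1/20 = -¼ ≈ -0.25000)
h = √3/2 (h = √(1 - ¼) = √(¾) = √3/2 ≈ 0.86602)
(-8*h)*B(-4, -4) = -4*√3*(-4) = 16*√3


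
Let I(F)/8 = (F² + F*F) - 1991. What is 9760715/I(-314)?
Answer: 9760715/1561608 ≈ 6.2504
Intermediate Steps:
I(F) = -15928 + 16*F² (I(F) = 8*((F² + F*F) - 1991) = 8*((F² + F²) - 1991) = 8*(2*F² - 1991) = 8*(-1991 + 2*F²) = -15928 + 16*F²)
9760715/I(-314) = 9760715/(-15928 + 16*(-314)²) = 9760715/(-15928 + 16*98596) = 9760715/(-15928 + 1577536) = 9760715/1561608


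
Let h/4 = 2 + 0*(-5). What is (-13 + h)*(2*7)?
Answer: -70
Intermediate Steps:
h = 8 (h = 4*(2 + 0*(-5)) = 4*(2 + 0) = 4*2 = 8)
(-13 + h)*(2*7) = (-13 + 8)*(2*7) = -5*14 = -70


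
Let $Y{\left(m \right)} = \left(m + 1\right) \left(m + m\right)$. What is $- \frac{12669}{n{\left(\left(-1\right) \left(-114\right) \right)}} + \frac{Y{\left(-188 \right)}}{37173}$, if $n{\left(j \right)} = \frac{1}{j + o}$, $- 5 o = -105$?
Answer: $- \frac{63577469183}{37173} \approx -1.7103 \cdot 10^{6}$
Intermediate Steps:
$o = 21$ ($o = \left(- \frac{1}{5}\right) \left(-105\right) = 21$)
$Y{\left(m \right)} = 2 m \left(1 + m\right)$ ($Y{\left(m \right)} = \left(1 + m\right) 2 m = 2 m \left(1 + m\right)$)
$n{\left(j \right)} = \frac{1}{21 + j}$ ($n{\left(j \right)} = \frac{1}{j + 21} = \frac{1}{21 + j}$)
$- \frac{12669}{n{\left(\left(-1\right) \left(-114\right) \right)}} + \frac{Y{\left(-188 \right)}}{37173} = - \frac{12669}{\frac{1}{21 - -114}} + \frac{2 \left(-188\right) \left(1 - 188\right)}{37173} = - \frac{12669}{\frac{1}{21 + 114}} + 2 \left(-188\right) \left(-187\right) \frac{1}{37173} = - \frac{12669}{\frac{1}{135}} + 70312 \cdot \frac{1}{37173} = - 12669 \frac{1}{\frac{1}{135}} + \frac{70312}{37173} = \left(-12669\right) 135 + \frac{70312}{37173} = -1710315 + \frac{70312}{37173} = - \frac{63577469183}{37173}$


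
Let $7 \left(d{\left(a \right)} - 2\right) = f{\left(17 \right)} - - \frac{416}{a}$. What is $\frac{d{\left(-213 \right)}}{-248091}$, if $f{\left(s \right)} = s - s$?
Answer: $- \frac{2566}{369903681} \approx -6.9369 \cdot 10^{-6}$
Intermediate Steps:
$f{\left(s \right)} = 0$
$d{\left(a \right)} = 2 + \frac{416}{7 a}$ ($d{\left(a \right)} = 2 + \frac{0 - - \frac{416}{a}}{7} = 2 + \frac{0 + \frac{416}{a}}{7} = 2 + \frac{416 \frac{1}{a}}{7} = 2 + \frac{416}{7 a}$)
$\frac{d{\left(-213 \right)}}{-248091} = \frac{2 + \frac{416}{7 \left(-213\right)}}{-248091} = \left(2 + \frac{416}{7} \left(- \frac{1}{213}\right)\right) \left(- \frac{1}{248091}\right) = \left(2 - \frac{416}{1491}\right) \left(- \frac{1}{248091}\right) = \frac{2566}{1491} \left(- \frac{1}{248091}\right) = - \frac{2566}{369903681}$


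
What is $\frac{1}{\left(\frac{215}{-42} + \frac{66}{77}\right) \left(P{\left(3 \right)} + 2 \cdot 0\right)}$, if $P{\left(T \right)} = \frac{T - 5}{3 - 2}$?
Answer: $\frac{21}{179} \approx 0.11732$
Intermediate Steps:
$P{\left(T \right)} = -5 + T$ ($P{\left(T \right)} = \frac{-5 + T}{1} = \left(-5 + T\right) 1 = -5 + T$)
$\frac{1}{\left(\frac{215}{-42} + \frac{66}{77}\right) \left(P{\left(3 \right)} + 2 \cdot 0\right)} = \frac{1}{\left(\frac{215}{-42} + \frac{66}{77}\right) \left(\left(-5 + 3\right) + 2 \cdot 0\right)} = \frac{1}{\left(215 \left(- \frac{1}{42}\right) + 66 \cdot \frac{1}{77}\right) \left(-2 + 0\right)} = \frac{1}{\left(- \frac{215}{42} + \frac{6}{7}\right) \left(-2\right)} = \frac{1}{\left(- \frac{179}{42}\right) \left(-2\right)} = \frac{1}{\frac{179}{21}} = \frac{21}{179}$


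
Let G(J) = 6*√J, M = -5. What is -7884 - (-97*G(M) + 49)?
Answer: -7933 + 582*I*√5 ≈ -7933.0 + 1301.4*I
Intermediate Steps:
-7884 - (-97*G(M) + 49) = -7884 - (-582*√(-5) + 49) = -7884 - (-582*I*√5 + 49) = -7884 - (49 - 582*I*√5) = -7884 + (-49 + 582*I*√5) = -7933 + 582*I*√5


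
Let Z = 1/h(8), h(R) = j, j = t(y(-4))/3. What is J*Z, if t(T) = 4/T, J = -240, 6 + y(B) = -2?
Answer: 1440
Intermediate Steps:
y(B) = -8 (y(B) = -6 - 2 = -8)
j = -⅙ (j = (4/(-8))/3 = (4*(-⅛))*(⅓) = -½*⅓ = -⅙ ≈ -0.16667)
h(R) = -⅙
Z = -6 (Z = 1/(-⅙) = -6)
J*Z = -240*(-6) = 1440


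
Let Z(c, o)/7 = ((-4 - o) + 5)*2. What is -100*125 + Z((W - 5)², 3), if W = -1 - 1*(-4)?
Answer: -12528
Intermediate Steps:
W = 3 (W = -1 + 4 = 3)
Z(c, o) = 14 - 14*o (Z(c, o) = 7*(((-4 - o) + 5)*2) = 7*((1 - o)*2) = 7*(2 - 2*o) = 14 - 14*o)
-100*125 + Z((W - 5)², 3) = -100*125 + (14 - 14*3) = -12500 + (14 - 42) = -12500 - 28 = -12528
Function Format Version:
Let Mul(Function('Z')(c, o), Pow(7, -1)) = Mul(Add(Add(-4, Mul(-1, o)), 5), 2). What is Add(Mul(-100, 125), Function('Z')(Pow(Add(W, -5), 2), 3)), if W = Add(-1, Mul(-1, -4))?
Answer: -12528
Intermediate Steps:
W = 3 (W = Add(-1, 4) = 3)
Function('Z')(c, o) = Add(14, Mul(-14, o)) (Function('Z')(c, o) = Mul(7, Mul(Add(Add(-4, Mul(-1, o)), 5), 2)) = Mul(7, Mul(Add(1, Mul(-1, o)), 2)) = Mul(7, Add(2, Mul(-2, o))) = Add(14, Mul(-14, o)))
Add(Mul(-100, 125), Function('Z')(Pow(Add(W, -5), 2), 3)) = Add(Mul(-100, 125), Add(14, Mul(-14, 3))) = Add(-12500, Add(14, -42)) = Add(-12500, -28) = -12528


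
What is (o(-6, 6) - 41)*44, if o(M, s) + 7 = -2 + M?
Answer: -2464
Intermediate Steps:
o(M, s) = -9 + M (o(M, s) = -7 + (-2 + M) = -9 + M)
(o(-6, 6) - 41)*44 = ((-9 - 6) - 41)*44 = (-15 - 41)*44 = -56*44 = -2464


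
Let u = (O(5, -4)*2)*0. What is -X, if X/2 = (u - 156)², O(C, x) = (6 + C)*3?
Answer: -48672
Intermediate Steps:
O(C, x) = 18 + 3*C
u = 0 (u = ((18 + 3*5)*2)*0 = ((18 + 15)*2)*0 = (33*2)*0 = 66*0 = 0)
X = 48672 (X = 2*(0 - 156)² = 2*(-156)² = 2*24336 = 48672)
-X = -1*48672 = -48672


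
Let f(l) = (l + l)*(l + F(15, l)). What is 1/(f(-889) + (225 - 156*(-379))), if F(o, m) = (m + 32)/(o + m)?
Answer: 437/715914194 ≈ 6.1041e-7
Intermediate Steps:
F(o, m) = (32 + m)/(m + o)
f(l) = 2*l*(l + (32 + l)/(15 + l)) (f(l) = (l + l)*(l + (32 + l)/(l + 15)) = (2*l)*(l + (32 + l)/(15 + l)) = 2*l*(l + (32 + l)/(15 + l)))
1/(f(-889) + (225 - 156*(-379))) = 1/(2*(-889)*(32 - 889 - 889*(15 - 889))/(15 - 889) + (225 - 156*(-379))) = 1/(2*(-889)*(32 - 889 - 889*(-874))/(-874) + (225 + 59124)) = 1/(2*(-889)*(-1/874)*(32 - 889 + 776986) + 59349) = 1/(2*(-889)*(-1/874)*776129 + 59349) = 1/(689978681/437 + 59349) = 1/(715914194/437) = 437/715914194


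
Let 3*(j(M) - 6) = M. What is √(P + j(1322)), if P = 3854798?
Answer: √34697202/3 ≈ 1963.5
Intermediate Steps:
j(M) = 6 + M/3
√(P + j(1322)) = √(3854798 + (6 + (⅓)*1322)) = √(3854798 + (6 + 1322/3)) = √(3854798 + 1340/3) = √(11565734/3) = √34697202/3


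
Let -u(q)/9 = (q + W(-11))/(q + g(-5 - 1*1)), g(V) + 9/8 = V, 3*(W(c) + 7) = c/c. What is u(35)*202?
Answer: -412080/223 ≈ -1847.9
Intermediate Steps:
W(c) = -20/3 (W(c) = -7 + (c/c)/3 = -7 + (1/3)*1 = -7 + 1/3 = -20/3)
g(V) = -9/8 + V
u(q) = -9*(-20/3 + q)/(-57/8 + q) (u(q) = -9*(q - 20/3)/(q + (-9/8 + (-5 - 1*1))) = -9*(-20/3 + q)/(q + (-9/8 + (-5 - 1))) = -9*(-20/3 + q)/(q + (-9/8 - 6)) = -9*(-20/3 + q)/(q - 57/8) = -9*(-20/3 + q)/(-57/8 + q))
u(35)*202 = (24*(20 - 3*35)/(-57 + 8*35))*202 = (24*(20 - 105)/(-57 + 280))*202 = (24*(-85)/223)*202 = (24*(1/223)*(-85))*202 = -2040/223*202 = -412080/223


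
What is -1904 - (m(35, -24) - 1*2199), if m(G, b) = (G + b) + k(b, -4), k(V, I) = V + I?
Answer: 312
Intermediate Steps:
k(V, I) = I + V
m(G, b) = -4 + G + 2*b (m(G, b) = (G + b) + (-4 + b) = -4 + G + 2*b)
-1904 - (m(35, -24) - 1*2199) = -1904 - ((-4 + 35 + 2*(-24)) - 1*2199) = -1904 - ((-4 + 35 - 48) - 2199) = -1904 - (-17 - 2199) = -1904 - 1*(-2216) = -1904 + 2216 = 312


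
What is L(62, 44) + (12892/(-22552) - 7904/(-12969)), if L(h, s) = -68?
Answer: -4969343431/73119222 ≈ -67.962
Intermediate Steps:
L(62, 44) + (12892/(-22552) - 7904/(-12969)) = -68 + (12892/(-22552) - 7904/(-12969)) = -68 + (12892*(-1/22552) - 7904*(-1/12969)) = -68 + (-3223/5638 + 7904/12969) = -68 + 2763665/73119222 = -4969343431/73119222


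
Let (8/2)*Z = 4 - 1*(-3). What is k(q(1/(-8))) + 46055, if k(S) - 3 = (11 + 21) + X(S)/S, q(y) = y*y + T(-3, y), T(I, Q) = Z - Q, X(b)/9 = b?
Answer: 46099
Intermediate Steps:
Z = 7/4 (Z = (4 - 1*(-3))/4 = (4 + 3)/4 = (¼)*7 = 7/4 ≈ 1.7500)
X(b) = 9*b
T(I, Q) = 7/4 - Q
q(y) = 7/4 + y² - y (q(y) = y*y + (7/4 - y) = y² + (7/4 - y) = 7/4 + y² - y)
k(S) = 44 (k(S) = 3 + ((11 + 21) + (9*S)/S) = 3 + (32 + 9) = 3 + 41 = 44)
k(q(1/(-8))) + 46055 = 44 + 46055 = 46099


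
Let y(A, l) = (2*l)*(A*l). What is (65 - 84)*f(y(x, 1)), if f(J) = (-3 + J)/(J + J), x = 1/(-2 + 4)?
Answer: 19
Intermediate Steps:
x = ½ (x = 1/2 = ½ ≈ 0.50000)
y(A, l) = 2*A*l²
f(J) = (-3 + J)/(2*J) (f(J) = (-3 + J)/((2*J)) = (-3 + J)*(1/(2*J)) = (-3 + J)/(2*J))
(65 - 84)*f(y(x, 1)) = (65 - 84)*((-3 + 2*(½)*1²)/(2*((2*(½)*1²)))) = -19*(-3 + 2*(½)*1)/(2*(2*(½)*1)) = -19*(-3 + 1)/(2*1) = -19*(-2)/2 = -19*(-1) = 19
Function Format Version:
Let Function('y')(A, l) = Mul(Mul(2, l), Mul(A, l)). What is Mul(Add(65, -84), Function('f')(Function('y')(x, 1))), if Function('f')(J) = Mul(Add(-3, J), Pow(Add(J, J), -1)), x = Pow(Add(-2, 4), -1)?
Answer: 19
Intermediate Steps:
x = Rational(1, 2) (x = Pow(2, -1) = Rational(1, 2) ≈ 0.50000)
Function('y')(A, l) = Mul(2, A, Pow(l, 2))
Function('f')(J) = Mul(Rational(1, 2), Pow(J, -1), Add(-3, J)) (Function('f')(J) = Mul(Add(-3, J), Pow(Mul(2, J), -1)) = Mul(Add(-3, J), Mul(Rational(1, 2), Pow(J, -1))) = Mul(Rational(1, 2), Pow(J, -1), Add(-3, J)))
Mul(Add(65, -84), Function('f')(Function('y')(x, 1))) = Mul(Add(65, -84), Mul(Rational(1, 2), Pow(Mul(2, Rational(1, 2), Pow(1, 2)), -1), Add(-3, Mul(2, Rational(1, 2), Pow(1, 2))))) = Mul(-19, Mul(Rational(1, 2), Pow(Mul(2, Rational(1, 2), 1), -1), Add(-3, Mul(2, Rational(1, 2), 1)))) = Mul(-19, Mul(Rational(1, 2), Pow(1, -1), Add(-3, 1))) = Mul(-19, Mul(Rational(1, 2), 1, -2)) = Mul(-19, -1) = 19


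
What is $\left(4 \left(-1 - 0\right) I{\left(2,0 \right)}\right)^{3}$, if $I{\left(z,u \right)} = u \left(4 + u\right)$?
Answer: $0$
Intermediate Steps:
$\left(4 \left(-1 - 0\right) I{\left(2,0 \right)}\right)^{3} = \left(4 \left(-1 - 0\right) 0 \left(4 + 0\right)\right)^{3} = \left(4 \left(-1 + 0\right) 0 \cdot 4\right)^{3} = \left(4 \left(-1\right) 0\right)^{3} = \left(\left(-4\right) 0\right)^{3} = 0^{3} = 0$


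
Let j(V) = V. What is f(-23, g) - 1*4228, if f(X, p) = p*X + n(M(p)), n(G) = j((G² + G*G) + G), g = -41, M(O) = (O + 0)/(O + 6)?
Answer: -4019328/1225 ≈ -3281.1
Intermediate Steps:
M(O) = O/(6 + O)
n(G) = G + 2*G² (n(G) = (G² + G*G) + G = (G² + G²) + G = 2*G² + G = G + 2*G²)
f(X, p) = X*p + p*(1 + 2*p/(6 + p))/(6 + p) (f(X, p) = p*X + (p/(6 + p))*(1 + 2*(p/(6 + p))) = X*p + (p/(6 + p))*(1 + 2*p/(6 + p)) = X*p + p*(1 + 2*p/(6 + p))/(6 + p))
f(-23, g) - 1*4228 = -41*(6 + 3*(-41) - 23*(6 - 41)²)/(6 - 41)² - 1*4228 = -41*(6 - 123 - 23*(-35)²)/(-35)² - 4228 = -41*1/1225*(6 - 123 - 23*1225) - 4228 = -41*1/1225*(6 - 123 - 28175) - 4228 = -41*1/1225*(-28292) - 4228 = 1159972/1225 - 4228 = -4019328/1225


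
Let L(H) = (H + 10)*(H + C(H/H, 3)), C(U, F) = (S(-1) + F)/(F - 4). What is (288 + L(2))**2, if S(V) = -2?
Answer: 90000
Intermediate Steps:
C(U, F) = (-2 + F)/(-4 + F) (C(U, F) = (-2 + F)/(F - 4) = (-2 + F)/(-4 + F))
L(H) = (-1 + H)*(10 + H) (L(H) = (H + 10)*(H + (-2 + 3)/(-4 + 3)) = (10 + H)*(H + 1/(-1)) = (10 + H)*(H - 1*1) = (10 + H)*(H - 1) = (10 + H)*(-1 + H) = (-1 + H)*(10 + H))
(288 + L(2))**2 = (288 + (-10 + 2**2 + 9*2))**2 = (288 + (-10 + 4 + 18))**2 = (288 + 12)**2 = 300**2 = 90000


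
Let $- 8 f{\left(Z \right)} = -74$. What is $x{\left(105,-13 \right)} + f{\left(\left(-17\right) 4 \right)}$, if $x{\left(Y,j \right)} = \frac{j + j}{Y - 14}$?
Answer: $\frac{251}{28} \approx 8.9643$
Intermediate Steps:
$x{\left(Y,j \right)} = \frac{2 j}{-14 + Y}$
$f{\left(Z \right)} = \frac{37}{4}$ ($f{\left(Z \right)} = \left(- \frac{1}{8}\right) \left(-74\right) = \frac{37}{4}$)
$x{\left(105,-13 \right)} + f{\left(\left(-17\right) 4 \right)} = 2 \left(-13\right) \frac{1}{-14 + 105} + \frac{37}{4} = 2 \left(-13\right) \frac{1}{91} + \frac{37}{4} = - \frac{2}{7} + \frac{37}{4} = \frac{251}{28}$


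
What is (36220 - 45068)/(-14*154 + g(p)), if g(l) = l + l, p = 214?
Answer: 553/108 ≈ 5.1204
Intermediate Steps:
g(l) = 2*l
(36220 - 45068)/(-14*154 + g(p)) = (36220 - 45068)/(-14*154 + 2*214) = -8848/(-2156 + 428) = -8848/(-1728) = -8848*(-1/1728) = 553/108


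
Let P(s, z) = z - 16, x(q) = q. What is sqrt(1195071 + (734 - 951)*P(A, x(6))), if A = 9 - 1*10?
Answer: sqrt(1197241) ≈ 1094.2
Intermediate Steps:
A = -1 (A = 9 - 10 = -1)
P(s, z) = -16 + z
sqrt(1195071 + (734 - 951)*P(A, x(6))) = sqrt(1195071 + (734 - 951)*(-16 + 6)) = sqrt(1195071 - 217*(-10)) = sqrt(1195071 + 2170) = sqrt(1197241)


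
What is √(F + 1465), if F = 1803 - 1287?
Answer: √1981 ≈ 44.508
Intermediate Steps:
F = 516
√(F + 1465) = √(516 + 1465) = √1981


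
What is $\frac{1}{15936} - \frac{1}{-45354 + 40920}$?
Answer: $\frac{3395}{11776704} \approx 0.00028828$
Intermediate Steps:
$\frac{1}{15936} - \frac{1}{-45354 + 40920} = \frac{1}{15936} - \frac{1}{-4434} = \frac{1}{15936} - - \frac{1}{4434} = \frac{1}{15936} + \frac{1}{4434} = \frac{3395}{11776704}$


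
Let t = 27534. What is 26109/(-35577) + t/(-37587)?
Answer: -1083989/739211 ≈ -1.4664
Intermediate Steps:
26109/(-35577) + t/(-37587) = 26109/(-35577) + 27534/(-37587) = 26109*(-1/35577) + 27534*(-1/37587) = -2901/3953 - 9178/12529 = -1083989/739211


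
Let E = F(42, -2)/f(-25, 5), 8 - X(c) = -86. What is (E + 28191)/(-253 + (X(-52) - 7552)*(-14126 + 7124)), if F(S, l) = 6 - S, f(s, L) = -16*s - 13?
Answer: 1212209/2245488509 ≈ 0.00053984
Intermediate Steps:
X(c) = 94 (X(c) = 8 - 1*(-86) = 8 + 86 = 94)
f(s, L) = -13 - 16*s
E = -4/43 (E = (6 - 1*42)/(-13 - 16*(-25)) = (6 - 42)/(-13 + 400) = -36/387 = -36*1/387 = -4/43 ≈ -0.093023)
(E + 28191)/(-253 + (X(-52) - 7552)*(-14126 + 7124)) = (-4/43 + 28191)/(-253 + (94 - 7552)*(-14126 + 7124)) = 1212209/(43*(-253 - 7458*(-7002))) = 1212209/(43*(-253 + 52220916)) = (1212209/43)/52220663 = (1212209/43)*(1/52220663) = 1212209/2245488509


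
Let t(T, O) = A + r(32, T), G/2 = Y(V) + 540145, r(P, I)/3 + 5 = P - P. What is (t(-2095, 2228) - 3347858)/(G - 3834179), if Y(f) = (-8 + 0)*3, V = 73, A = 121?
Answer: 3347752/2753937 ≈ 1.2156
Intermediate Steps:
r(P, I) = -15 (r(P, I) = -15 + 3*(P - P) = -15 + 3*0 = -15 + 0 = -15)
Y(f) = -24 (Y(f) = -8*3 = -24)
G = 1080242 (G = 2*(-24 + 540145) = 2*540121 = 1080242)
t(T, O) = 106 (t(T, O) = 121 - 15 = 106)
(t(-2095, 2228) - 3347858)/(G - 3834179) = (106 - 3347858)/(1080242 - 3834179) = -3347752/(-2753937) = -3347752*(-1/2753937) = 3347752/2753937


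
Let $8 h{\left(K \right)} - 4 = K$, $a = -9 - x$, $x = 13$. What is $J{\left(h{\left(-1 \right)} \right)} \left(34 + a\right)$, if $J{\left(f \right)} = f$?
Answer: $\frac{9}{2} \approx 4.5$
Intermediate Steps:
$a = -22$ ($a = -9 - 13 = -22$)
$h{\left(K \right)} = \frac{1}{2} + \frac{K}{8}$
$J{\left(h{\left(-1 \right)} \right)} \left(34 + a\right) = \left(\frac{1}{2} + \frac{1}{8} \left(-1\right)\right) \left(34 - 22\right) = \left(\frac{1}{2} - \frac{1}{8}\right) 12 = \frac{3}{8} \cdot 12 = \frac{9}{2}$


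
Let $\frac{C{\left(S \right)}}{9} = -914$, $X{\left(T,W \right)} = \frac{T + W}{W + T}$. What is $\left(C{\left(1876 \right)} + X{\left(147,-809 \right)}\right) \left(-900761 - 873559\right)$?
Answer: $14593782000$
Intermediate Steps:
$X{\left(T,W \right)} = 1$ ($X{\left(T,W \right)} = \frac{T + W}{T + W} = 1$)
$C{\left(S \right)} = -8226$ ($C{\left(S \right)} = 9 \left(-914\right) = -8226$)
$\left(C{\left(1876 \right)} + X{\left(147,-809 \right)}\right) \left(-900761 - 873559\right) = \left(-8226 + 1\right) \left(-900761 - 873559\right) = \left(-8225\right) \left(-1774320\right) = 14593782000$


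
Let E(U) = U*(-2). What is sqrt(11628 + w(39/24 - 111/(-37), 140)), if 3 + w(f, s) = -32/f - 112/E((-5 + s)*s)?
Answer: sqrt(32207943039)/1665 ≈ 107.79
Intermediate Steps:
E(U) = -2*U
w(f, s) = -3 - 32/f + 56/(s*(-5 + s)) (w(f, s) = -3 + (-32/f - 112*(-1/(2*s*(-5 + s)))) = -3 + (-32/f - (-56)/(s*(-5 + s))) = -3 + (-32/f + 56/(s*(-5 + s))) = -3 - 32/f + 56/(s*(-5 + s)))
sqrt(11628 + w(39/24 - 111/(-37), 140)) = sqrt(11628 + (-32*140**2 + 56*(39/24 - 111/(-37)) + 160*140 - 3*(39/24 - 111/(-37))*140*(-5 + 140))/((39/24 - 111/(-37))*140*(-5 + 140))) = sqrt(11628 + (1/140)*(-32*19600 + 56*(39*(1/24) - 111*(-1/37)) + 22400 - 3*(39*(1/24) - 111*(-1/37))*140*135)/((39*(1/24) - 111*(-1/37))*135)) = sqrt(11628 + (1/140)*(1/135)*(-627200 + 56*(13/8 + 3) + 22400 - 3*(13/8 + 3)*140*135)/(13/8 + 3)) = sqrt(11628 + (1/140)*(1/135)*(-627200 + 56*(37/8) + 22400 - 3*37/8*140*135)/(37/8)) = sqrt(11628 + (8/37)*(1/140)*(1/135)*(-627200 + 259 + 22400 - 524475/2)) = sqrt(11628 + (8/37)*(1/140)*(1/135)*(-1733557/2)) = sqrt(11628 - 247651/24975) = sqrt(290161649/24975) = sqrt(32207943039)/1665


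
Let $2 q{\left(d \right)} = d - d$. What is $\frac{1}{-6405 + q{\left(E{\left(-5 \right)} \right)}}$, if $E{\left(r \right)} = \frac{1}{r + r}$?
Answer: $- \frac{1}{6405} \approx -0.00015613$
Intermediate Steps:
$E{\left(r \right)} = \frac{1}{2 r}$
$q{\left(d \right)} = 0$ ($q{\left(d \right)} = \frac{d - d}{2} = \frac{1}{2} \cdot 0 = 0$)
$\frac{1}{-6405 + q{\left(E{\left(-5 \right)} \right)}} = \frac{1}{-6405 + 0} = \frac{1}{-6405} = - \frac{1}{6405}$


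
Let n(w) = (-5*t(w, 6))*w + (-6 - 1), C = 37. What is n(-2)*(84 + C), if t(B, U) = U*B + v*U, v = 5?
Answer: 20933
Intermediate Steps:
t(B, U) = 5*U + B*U (t(B, U) = U*B + 5*U = B*U + 5*U = 5*U + B*U)
n(w) = -7 + w*(-150 - 30*w) (n(w) = (-30*(5 + w))*w + (-6 - 1) = (-5*(30 + 6*w))*w - 7 = (-150 - 30*w)*w - 7 = w*(-150 - 30*w) - 7 = -7 + w*(-150 - 30*w))
n(-2)*(84 + C) = (-7 - 30*(-2)*(5 - 2))*(84 + 37) = (-7 - 30*(-2)*3)*121 = (-7 + 180)*121 = 173*121 = 20933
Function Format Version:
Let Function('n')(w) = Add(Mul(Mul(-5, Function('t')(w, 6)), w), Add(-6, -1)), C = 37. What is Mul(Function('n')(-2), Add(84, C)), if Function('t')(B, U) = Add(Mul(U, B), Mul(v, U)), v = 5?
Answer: 20933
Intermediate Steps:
Function('t')(B, U) = Add(Mul(5, U), Mul(B, U)) (Function('t')(B, U) = Add(Mul(U, B), Mul(5, U)) = Add(Mul(B, U), Mul(5, U)) = Add(Mul(5, U), Mul(B, U)))
Function('n')(w) = Add(-7, Mul(w, Add(-150, Mul(-30, w)))) (Function('n')(w) = Add(Mul(Mul(-5, Mul(6, Add(5, w))), w), Add(-6, -1)) = Add(Mul(Mul(-5, Add(30, Mul(6, w))), w), -7) = Add(Mul(Add(-150, Mul(-30, w)), w), -7) = Add(Mul(w, Add(-150, Mul(-30, w))), -7) = Add(-7, Mul(w, Add(-150, Mul(-30, w)))))
Mul(Function('n')(-2), Add(84, C)) = Mul(Add(-7, Mul(-30, -2, Add(5, -2))), Add(84, 37)) = Mul(Add(-7, Mul(-30, -2, 3)), 121) = Mul(Add(-7, 180), 121) = Mul(173, 121) = 20933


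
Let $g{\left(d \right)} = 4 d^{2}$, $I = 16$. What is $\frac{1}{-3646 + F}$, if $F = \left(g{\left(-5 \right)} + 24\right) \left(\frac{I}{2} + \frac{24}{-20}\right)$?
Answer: $- \frac{5}{14014} \approx -0.00035679$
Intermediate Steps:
$F = \frac{4216}{5}$ ($F = \left(4 \left(-5\right)^{2} + 24\right) \left(\frac{16}{2} + \frac{24}{-20}\right) = \left(4 \cdot 25 + 24\right) \left(16 \cdot \frac{1}{2} + 24 \left(- \frac{1}{20}\right)\right) = \left(100 + 24\right) \left(8 - \frac{6}{5}\right) = 124 \cdot \frac{34}{5} = \frac{4216}{5} \approx 843.2$)
$\frac{1}{-3646 + F} = \frac{1}{-3646 + \frac{4216}{5}} = \frac{1}{- \frac{14014}{5}} = - \frac{5}{14014}$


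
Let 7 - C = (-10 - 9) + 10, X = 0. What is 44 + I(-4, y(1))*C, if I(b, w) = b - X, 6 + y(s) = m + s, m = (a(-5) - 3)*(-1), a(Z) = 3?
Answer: -20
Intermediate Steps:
C = 16 (C = 7 - ((-10 - 9) + 10) = 7 - (-19 + 10) = 7 - 1*(-9) = 7 + 9 = 16)
m = 0 (m = (3 - 3)*(-1) = 0*(-1) = 0)
y(s) = -6 + s (y(s) = -6 + (0 + s) = -6 + s)
I(b, w) = b (I(b, w) = b - 1*0 = b + 0 = b)
44 + I(-4, y(1))*C = 44 - 4*16 = 44 - 64 = -20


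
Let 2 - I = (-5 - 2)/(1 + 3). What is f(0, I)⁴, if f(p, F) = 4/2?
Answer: 16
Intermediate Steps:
I = 15/4 (I = 2 - (-5 - 2)/(1 + 3) = 2 - (-7)/4 = 2 - 1*(-7/4) = 2 + 7/4 = 15/4 ≈ 3.7500)
f(p, F) = 2 (f(p, F) = 4*(½) = 2)
f(0, I)⁴ = 2⁴ = 16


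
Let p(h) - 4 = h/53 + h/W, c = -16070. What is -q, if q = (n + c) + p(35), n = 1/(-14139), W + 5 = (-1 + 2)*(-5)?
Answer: 24082916389/1498734 ≈ 16069.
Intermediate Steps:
W = -10 (W = -5 + (-1 + 2)*(-5) = -5 + 1*(-5) = -5 - 5 = -10)
p(h) = 4 - 43*h/530 (p(h) = 4 + (h/53 + h/(-10)) = 4 + (h*(1/53) + h*(-⅒)) = 4 + (h/53 - h/10) = 4 - 43*h/530)
n = -1/14139 ≈ -7.0726e-5
q = -24082916389/1498734 (q = (-1/14139 - 16070) + (4 - 43/530*35) = -227213731/14139 + (4 - 301/106) = -227213731/14139 + 123/106 = -24082916389/1498734 ≈ -16069.)
-q = -1*(-24082916389/1498734) = 24082916389/1498734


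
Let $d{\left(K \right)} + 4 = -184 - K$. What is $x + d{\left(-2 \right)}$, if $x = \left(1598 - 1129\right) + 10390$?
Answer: $10673$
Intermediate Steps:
$x = 10859$ ($x = 469 + 10390 = 10859$)
$d{\left(K \right)} = -188 - K$ ($d{\left(K \right)} = -4 - \left(184 + K\right) = -188 - K$)
$x + d{\left(-2 \right)} = 10859 - 186 = 10673$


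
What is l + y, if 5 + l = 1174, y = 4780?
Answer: 5949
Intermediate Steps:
l = 1169 (l = -5 + 1174 = 1169)
l + y = 1169 + 4780 = 5949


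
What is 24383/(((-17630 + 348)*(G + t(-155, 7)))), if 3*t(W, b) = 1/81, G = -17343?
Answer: 5925069/72832362136 ≈ 8.1352e-5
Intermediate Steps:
t(W, b) = 1/243 (t(W, b) = (1/3)/81 = (1/3)*(1/81) = 1/243)
24383/(((-17630 + 348)*(G + t(-155, 7)))) = 24383/(((-17630 + 348)*(-17343 + 1/243))) = 24383/((-17282*(-4214348/243))) = 24383/(72832362136/243) = 24383*(243/72832362136) = 5925069/72832362136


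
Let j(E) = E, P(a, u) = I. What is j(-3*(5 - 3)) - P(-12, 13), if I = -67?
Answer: 61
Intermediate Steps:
P(a, u) = -67
j(-3*(5 - 3)) - P(-12, 13) = -3*(5 - 3) - 1*(-67) = -3*2 + 67 = -6 + 67 = 61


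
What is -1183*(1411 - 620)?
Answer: -935753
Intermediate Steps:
-1183*(1411 - 620) = -1183*791 = -935753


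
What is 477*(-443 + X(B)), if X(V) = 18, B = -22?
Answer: -202725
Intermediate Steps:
477*(-443 + X(B)) = 477*(-443 + 18) = 477*(-425) = -202725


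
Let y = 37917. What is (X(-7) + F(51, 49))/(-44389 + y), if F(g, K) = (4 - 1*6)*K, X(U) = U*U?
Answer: 49/6472 ≈ 0.0075711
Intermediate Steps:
X(U) = U²
F(g, K) = -2*K (F(g, K) = (4 - 6)*K = -2*K)
(X(-7) + F(51, 49))/(-44389 + y) = ((-7)² - 2*49)/(-44389 + 37917) = (49 - 98)/(-6472) = -49*(-1/6472) = 49/6472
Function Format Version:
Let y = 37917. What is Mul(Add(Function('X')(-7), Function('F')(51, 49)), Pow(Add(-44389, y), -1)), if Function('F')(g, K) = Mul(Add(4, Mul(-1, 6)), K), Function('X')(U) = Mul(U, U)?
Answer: Rational(49, 6472) ≈ 0.0075711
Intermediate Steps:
Function('X')(U) = Pow(U, 2)
Function('F')(g, K) = Mul(-2, K) (Function('F')(g, K) = Mul(Add(4, -6), K) = Mul(-2, K))
Mul(Add(Function('X')(-7), Function('F')(51, 49)), Pow(Add(-44389, y), -1)) = Mul(Add(Pow(-7, 2), Mul(-2, 49)), Pow(Add(-44389, 37917), -1)) = Mul(Add(49, -98), Pow(-6472, -1)) = Mul(-49, Rational(-1, 6472)) = Rational(49, 6472)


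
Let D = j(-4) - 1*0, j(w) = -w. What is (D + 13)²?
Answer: 289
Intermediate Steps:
D = 4 (D = -1*(-4) - 1*0 = 4 + 0 = 4)
(D + 13)² = (4 + 13)² = 17² = 289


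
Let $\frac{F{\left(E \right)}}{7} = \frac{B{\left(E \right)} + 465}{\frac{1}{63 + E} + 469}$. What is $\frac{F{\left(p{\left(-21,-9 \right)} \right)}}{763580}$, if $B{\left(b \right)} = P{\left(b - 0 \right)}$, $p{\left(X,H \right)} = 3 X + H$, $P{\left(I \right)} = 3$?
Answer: $\frac{7371}{805576900} \approx 9.15 \cdot 10^{-6}$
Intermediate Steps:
$p{\left(X,H \right)} = H + 3 X$
$B{\left(b \right)} = 3$
$F{\left(E \right)} = \frac{3276}{469 + \frac{1}{63 + E}}$ ($F{\left(E \right)} = 7 \frac{3 + 465}{\frac{1}{63 + E} + 469} = 7 \frac{468}{469 + \frac{1}{63 + E}} = \frac{3276}{469 + \frac{1}{63 + E}}$)
$\frac{F{\left(p{\left(-21,-9 \right)} \right)}}{763580} = \frac{3276 \frac{1}{29548 + 469 \left(-9 + 3 \left(-21\right)\right)} \left(63 + \left(-9 + 3 \left(-21\right)\right)\right)}{763580} = \frac{3276 \left(63 - 72\right)}{29548 + 469 \left(-9 - 63\right)} \frac{1}{763580} = \frac{3276 \left(63 - 72\right)}{29548 + 469 \left(-72\right)} \frac{1}{763580} = 3276 \frac{1}{29548 - 33768} \left(-9\right) \frac{1}{763580} = 3276 \frac{1}{-4220} \left(-9\right) \frac{1}{763580} = 3276 \left(- \frac{1}{4220}\right) \left(-9\right) \frac{1}{763580} = \frac{7371}{1055} \cdot \frac{1}{763580} = \frac{7371}{805576900}$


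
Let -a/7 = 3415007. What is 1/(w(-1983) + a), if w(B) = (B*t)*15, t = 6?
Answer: -1/24083519 ≈ -4.1522e-8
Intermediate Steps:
a = -23905049 (a = -7*3415007 = -23905049)
w(B) = 90*B (w(B) = (B*6)*15 = (6*B)*15 = 90*B)
1/(w(-1983) + a) = 1/(90*(-1983) - 23905049) = 1/(-178470 - 23905049) = 1/(-24083519) = -1/24083519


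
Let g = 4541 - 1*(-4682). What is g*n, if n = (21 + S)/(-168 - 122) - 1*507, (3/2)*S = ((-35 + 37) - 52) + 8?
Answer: -1355993129/290 ≈ -4.6758e+6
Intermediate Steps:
S = -28 (S = 2*(((-35 + 37) - 52) + 8)/3 = 2*((2 - 52) + 8)/3 = 2*(-50 + 8)/3 = (⅔)*(-42) = -28)
g = 9223 (g = 4541 + 4682 = 9223)
n = -147023/290 (n = (21 - 28)/(-168 - 122) - 1*507 = -7/(-290) - 507 = -7*(-1/290) - 507 = 7/290 - 507 = -147023/290 ≈ -506.98)
g*n = 9223*(-147023/290) = -1355993129/290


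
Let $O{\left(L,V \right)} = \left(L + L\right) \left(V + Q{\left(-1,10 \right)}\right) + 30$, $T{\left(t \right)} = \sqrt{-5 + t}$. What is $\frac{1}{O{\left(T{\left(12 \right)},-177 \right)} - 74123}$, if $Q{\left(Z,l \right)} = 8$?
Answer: $- \frac{74093}{5488972941} + \frac{338 \sqrt{7}}{5488972941} \approx -1.3336 \cdot 10^{-5}$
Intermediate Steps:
$O{\left(L,V \right)} = 30 + 2 L \left(8 + V\right)$ ($O{\left(L,V \right)} = \left(L + L\right) \left(V + 8\right) + 30 = 2 L \left(8 + V\right) + 30 = 30 + 2 L \left(8 + V\right)$)
$\frac{1}{O{\left(T{\left(12 \right)},-177 \right)} - 74123} = \frac{1}{\left(30 + 16 \sqrt{-5 + 12} + 2 \sqrt{-5 + 12} \left(-177\right)\right) - 74123} = \frac{1}{\left(30 + 16 \sqrt{7} + 2 \sqrt{7} \left(-177\right)\right) - 74123} = \frac{1}{\left(30 + 16 \sqrt{7} - 354 \sqrt{7}\right) - 74123} = \frac{1}{\left(30 - 338 \sqrt{7}\right) - 74123} = \frac{1}{-74093 - 338 \sqrt{7}}$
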